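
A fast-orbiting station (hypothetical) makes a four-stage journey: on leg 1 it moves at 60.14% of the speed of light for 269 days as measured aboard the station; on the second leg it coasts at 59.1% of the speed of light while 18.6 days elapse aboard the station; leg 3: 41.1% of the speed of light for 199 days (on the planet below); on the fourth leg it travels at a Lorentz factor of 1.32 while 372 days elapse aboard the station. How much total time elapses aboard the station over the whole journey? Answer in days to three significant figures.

τ = 841 days

Leg 1: 269 days is already measured aboard the station.
Leg 2: 18.6 days is already measured aboard the station.
Leg 3: β = 0.411; γ = 1/√(1 − 0.411²) = 1/√0.8311 = 1.097; τ_3 = 199/1.097 = 181.4 days.
Leg 4: 372 days is already measured aboard the station.
Total: 269.0 + 18.60 + 181.4 + 372.0 days.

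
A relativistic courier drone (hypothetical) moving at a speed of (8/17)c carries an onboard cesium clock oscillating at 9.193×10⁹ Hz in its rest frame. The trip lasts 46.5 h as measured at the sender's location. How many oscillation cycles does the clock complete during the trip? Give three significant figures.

N = 1.36×10¹⁵

γ = 1/√(1 − (8/17)²) = 17/15 ≈ 1.133
The oscillator's own cycle count is N = f × τ where τ is the proper time aboard the drone. τ = Δt/γ = 46.5/1.133 = 41.03 h = 1.477×10⁵ s.
N = 9.193×10⁹ × 1.477×10⁵ = 1.358×10¹⁵.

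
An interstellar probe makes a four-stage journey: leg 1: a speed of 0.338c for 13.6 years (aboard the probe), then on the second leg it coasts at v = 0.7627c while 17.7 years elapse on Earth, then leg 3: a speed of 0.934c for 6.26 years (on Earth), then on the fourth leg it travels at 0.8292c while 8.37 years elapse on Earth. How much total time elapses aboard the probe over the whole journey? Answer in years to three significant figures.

τ = 32.0 years

Leg 1: 13.6 years is already measured aboard the probe.
Leg 2: γ = 1/√(1 − 0.7627²) = 1/√0.4183 = 1.546; τ_2 = 17.7/1.546 = 11.45 years.
Leg 3: γ = 1/√(1 − 0.934²) = 1/√0.1276 = 2.799; τ_3 = 6.26/2.799 = 2.237 years.
Leg 4: γ = 1/√(1 − 0.8292²) = 1/√0.3124 = 1.789; τ_4 = 8.37/1.789 = 4.678 years.
Total: 13.60 + 11.45 + 2.237 + 4.678 years.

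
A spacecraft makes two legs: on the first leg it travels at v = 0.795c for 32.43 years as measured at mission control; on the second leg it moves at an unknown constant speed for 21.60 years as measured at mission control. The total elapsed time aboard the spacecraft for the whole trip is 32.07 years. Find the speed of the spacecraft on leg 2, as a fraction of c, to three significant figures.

Leg 1: γ = 1/√(1 − 0.795²) = 1/√0.3680 = 1.649; τ_1 = 32.43/1.649 = 19.67 years.
Leg 2: speed unknown; τ_2 = 21.60/γ_2.
Total proper time: 19.67 + τ_2 = 32.07, so τ_2 = 32.07 − 19.67 = 12.40 years.
γ_2 = 21.60/12.40 = 1.742; β = √(1 − 1/γ²) = √0.6706.

β = 0.819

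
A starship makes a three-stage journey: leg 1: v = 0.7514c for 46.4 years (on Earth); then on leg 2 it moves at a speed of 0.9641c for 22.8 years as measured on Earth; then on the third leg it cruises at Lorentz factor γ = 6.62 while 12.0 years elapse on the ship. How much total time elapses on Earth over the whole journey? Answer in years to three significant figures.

Δt = 149 years

Leg 1: 46.4 years is already measured on Earth.
Leg 2: 22.8 years is already measured on Earth.
Leg 3: γ = 6.62; Δt_3 = 6.620 × 12.0 = 79.44 years.
Total: 46.40 + 22.80 + 79.44 years.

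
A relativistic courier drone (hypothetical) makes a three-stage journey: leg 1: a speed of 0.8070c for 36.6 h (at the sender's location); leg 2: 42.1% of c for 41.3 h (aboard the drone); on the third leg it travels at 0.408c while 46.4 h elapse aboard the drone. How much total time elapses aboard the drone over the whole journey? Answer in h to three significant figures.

τ = 109 h

Leg 1: γ = 1/√(1 − 0.8070²) = 1/√0.3488 = 1.693; τ_1 = 36.6/1.693 = 21.61 h.
Leg 2: 41.3 h is already measured aboard the drone.
Leg 3: 46.4 h is already measured aboard the drone.
Total: 21.61 + 41.30 + 46.40 h.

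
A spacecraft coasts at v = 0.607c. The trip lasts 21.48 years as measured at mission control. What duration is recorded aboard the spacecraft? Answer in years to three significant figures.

γ = 1/√(1 − 0.607²) = 1/√0.6316 = 1.258
The interval measured at mission control is the dilated one; the clock aboard the spacecraft measures the proper time τ = Δt/γ = 21.48/1.258 years.

τ = 17.1 years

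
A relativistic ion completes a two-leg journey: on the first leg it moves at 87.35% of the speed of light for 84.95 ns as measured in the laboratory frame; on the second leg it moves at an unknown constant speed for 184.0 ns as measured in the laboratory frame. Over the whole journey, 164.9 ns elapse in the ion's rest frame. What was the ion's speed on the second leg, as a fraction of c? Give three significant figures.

Leg 1: β = 0.8735; γ = 1/√(1 − 0.8735²) = 1/√0.2370 = 2.054; τ_1 = 84.95/2.054 = 41.36 ns.
Leg 2: speed unknown; τ_2 = 184.0/γ_2.
Total proper time: 41.36 + τ_2 = 164.9, so τ_2 = 164.9 − 41.36 = 123.5 ns.
γ_2 = 184.0/123.5 = 1.489; β = √(1 − 1/γ²) = √0.5492.

β = 0.741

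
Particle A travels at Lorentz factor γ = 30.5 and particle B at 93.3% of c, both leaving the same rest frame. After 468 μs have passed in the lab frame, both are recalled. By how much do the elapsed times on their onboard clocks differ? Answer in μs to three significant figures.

A: γ = 30.5; τ_A = 468/30.50 = 15.34 μs.
B: β = 0.933; γ = 1/√(1 − 0.933²) = 1/√0.1295 = 2.779; τ_B = 468/2.779 = 168.4 μs.

|τ_A − τ_B| = 153 μs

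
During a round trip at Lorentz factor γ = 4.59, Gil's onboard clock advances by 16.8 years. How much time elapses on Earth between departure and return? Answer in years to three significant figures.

γ = 4.59
Earth-frame duration is the dilated interval: Δt = γτ = 4.590 × 16.8 years.

Δt = 77.1 years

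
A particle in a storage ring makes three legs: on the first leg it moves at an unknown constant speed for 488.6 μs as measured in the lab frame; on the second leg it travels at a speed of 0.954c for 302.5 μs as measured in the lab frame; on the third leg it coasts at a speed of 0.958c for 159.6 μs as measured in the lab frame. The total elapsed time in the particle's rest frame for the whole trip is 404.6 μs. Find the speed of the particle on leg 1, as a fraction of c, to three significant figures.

Leg 1: speed unknown; τ_1 = 488.6/γ_1.
Leg 2: γ = 1/√(1 − 0.954²) = 1/√0.08988 = 3.335; τ_2 = 302.5/3.335 = 90.69 μs.
Leg 3: γ = 1/√(1 − 0.958²) = 1/√0.08224 = 3.487; τ_3 = 159.6/3.487 = 45.77 μs.
Total proper time: τ_1 + 90.69 + 45.77 = 404.6, so τ_1 = 404.6 − 136.5 = 268.1 μs.
γ_1 = 488.6/268.1 = 1.822; β = √(1 − 1/γ²) = √0.6988.

β = 0.836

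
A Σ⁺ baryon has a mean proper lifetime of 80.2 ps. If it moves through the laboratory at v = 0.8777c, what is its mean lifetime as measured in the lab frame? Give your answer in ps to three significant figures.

γ = 1/√(1 − 0.8777²) = 1/√0.2296 = 2.087
The rest-frame lifetime is the proper time; the lab measures the dilated interval Δt = γτ₀ = 2.087 × 80.2 ps.

Δt = 167 ps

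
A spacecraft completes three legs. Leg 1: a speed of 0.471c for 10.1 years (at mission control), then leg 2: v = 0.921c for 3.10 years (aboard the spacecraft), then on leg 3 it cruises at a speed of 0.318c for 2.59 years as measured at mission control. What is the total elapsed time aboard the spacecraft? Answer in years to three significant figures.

τ = 14.5 years

Leg 1: γ = 1/√(1 − 0.471²) = 1/√0.7782 = 1.134; τ_1 = 10.1/1.134 = 8.910 years.
Leg 2: 3.10 years is already measured aboard the spacecraft.
Leg 3: γ = 1/√(1 − 0.318²) = 1/√0.8989 = 1.055; τ_3 = 2.59/1.055 = 2.456 years.
Total: 8.910 + 3.100 + 2.456 years.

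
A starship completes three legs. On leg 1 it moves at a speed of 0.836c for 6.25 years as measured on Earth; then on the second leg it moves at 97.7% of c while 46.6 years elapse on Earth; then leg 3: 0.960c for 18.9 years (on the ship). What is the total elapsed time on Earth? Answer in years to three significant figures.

Δt = 120 years

Leg 1: 6.25 years is already measured on Earth.
Leg 2: 46.6 years is already measured on Earth.
Leg 3: γ = 1/√(1 − 0.960²) = 25/7 ≈ 3.571; Δt_3 = 3.571 × 18.9 = 67.50 years.
Total: 6.250 + 46.60 + 67.50 years.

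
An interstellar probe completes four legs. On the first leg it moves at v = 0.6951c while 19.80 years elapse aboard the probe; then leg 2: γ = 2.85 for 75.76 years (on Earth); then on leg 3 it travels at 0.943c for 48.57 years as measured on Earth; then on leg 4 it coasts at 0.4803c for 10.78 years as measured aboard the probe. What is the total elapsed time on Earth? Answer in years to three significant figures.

Δt = 164 years

Leg 1: γ = 1/√(1 − 0.6951²) = 1/√0.5168 = 1.391; Δt_1 = 1.391 × 19.80 = 27.54 years.
Leg 2: 75.76 years is already measured on Earth.
Leg 3: 48.57 years is already measured on Earth.
Leg 4: γ = 1/√(1 − 0.4803²) = 1/√0.7693 = 1.140; Δt_4 = 1.140 × 10.78 = 12.29 years.
Total: 27.54 + 75.76 + 48.57 + 12.29 years.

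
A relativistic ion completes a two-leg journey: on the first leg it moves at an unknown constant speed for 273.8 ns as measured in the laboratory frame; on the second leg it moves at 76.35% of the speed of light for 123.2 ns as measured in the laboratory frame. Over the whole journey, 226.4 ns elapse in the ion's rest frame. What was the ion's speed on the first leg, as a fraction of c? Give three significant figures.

β = 0.844

Leg 1: speed unknown; τ_1 = 273.8/γ_1.
Leg 2: β = 0.7635; γ = 1/√(1 − 0.7635²) = 1/√0.4171 = 1.548; τ_2 = 123.2/1.548 = 79.56 ns.
Total proper time: τ_1 + 79.56 = 226.4, so τ_1 = 226.4 − 79.56 = 146.8 ns.
γ_1 = 273.8/146.8 = 1.865; β = √(1 − 1/γ²) = √0.7124.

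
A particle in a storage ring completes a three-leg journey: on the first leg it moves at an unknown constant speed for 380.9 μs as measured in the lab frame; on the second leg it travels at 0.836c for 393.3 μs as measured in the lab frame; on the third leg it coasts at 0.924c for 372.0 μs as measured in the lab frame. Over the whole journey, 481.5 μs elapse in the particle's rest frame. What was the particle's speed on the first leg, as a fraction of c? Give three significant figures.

Leg 1: speed unknown; τ_1 = 380.9/γ_1.
Leg 2: γ = 1/√(1 − 0.836²) = 1/√0.3011 = 1.822; τ_2 = 393.3/1.822 = 215.8 μs.
Leg 3: γ = 1/√(1 − 0.924²) = 1/√0.1462 = 2.615; τ_3 = 372.0/2.615 = 142.2 μs.
Total proper time: τ_1 + 215.8 + 142.2 = 481.5, so τ_1 = 481.5 − 358.1 = 123.4 μs.
γ_1 = 380.9/123.4 = 3.086; β = √(1 − 1/γ²) = √0.8950.

β = 0.946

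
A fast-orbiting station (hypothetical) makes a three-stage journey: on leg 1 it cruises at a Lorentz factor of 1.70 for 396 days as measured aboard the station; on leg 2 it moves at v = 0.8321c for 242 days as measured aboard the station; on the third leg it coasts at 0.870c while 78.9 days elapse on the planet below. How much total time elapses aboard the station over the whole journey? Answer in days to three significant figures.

τ = 677 days

Leg 1: 396 days is already measured aboard the station.
Leg 2: 242 days is already measured aboard the station.
Leg 3: γ = 1/√(1 − 0.870²) = 1/√0.2431 = 2.028; τ_3 = 78.9/2.028 = 38.90 days.
Total: 396.0 + 242.0 + 38.90 days.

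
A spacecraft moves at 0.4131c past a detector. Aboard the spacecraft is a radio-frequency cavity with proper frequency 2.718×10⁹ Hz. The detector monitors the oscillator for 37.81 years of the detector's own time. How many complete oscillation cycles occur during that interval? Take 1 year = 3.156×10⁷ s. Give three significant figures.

N = 2.95×10¹⁸

γ = 1/√(1 − 0.4131²) = 1/√0.8293 = 1.098
During 37.81 years of lab time, the oscillator's proper time advances by τ = Δt/γ = 37.81/1.098 = 34.43 years = 1.087×10⁹ s.
N = f × τ = 2.718×10⁹ × 1.087×10⁹ = 2.954×10¹⁸.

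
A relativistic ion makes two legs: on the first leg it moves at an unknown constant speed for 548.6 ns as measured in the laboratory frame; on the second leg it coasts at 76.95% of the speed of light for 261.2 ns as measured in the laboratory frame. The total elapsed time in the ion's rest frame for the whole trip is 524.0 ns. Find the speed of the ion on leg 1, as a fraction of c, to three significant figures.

Leg 1: speed unknown; τ_1 = 548.6/γ_1.
Leg 2: β = 0.7695; γ = 1/√(1 − 0.7695²) = 1/√0.4079 = 1.566; τ_2 = 261.2/1.566 = 166.8 ns.
Total proper time: τ_1 + 166.8 = 524.0, so τ_1 = 524.0 − 166.8 = 357.2 ns.
γ_1 = 548.6/357.2 = 1.536; β = √(1 − 1/γ²) = √0.5761.

β = 0.759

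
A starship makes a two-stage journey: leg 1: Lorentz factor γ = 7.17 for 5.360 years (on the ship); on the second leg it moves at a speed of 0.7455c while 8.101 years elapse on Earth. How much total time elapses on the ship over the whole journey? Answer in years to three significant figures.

Leg 1: 5.360 years is already measured on the ship.
Leg 2: γ = 1/√(1 − 0.7455²) = 1/√0.4442 = 1.500; τ_2 = 8.101/1.500 = 5.399 years.
Total: 5.360 + 5.399 years.

τ = 10.8 years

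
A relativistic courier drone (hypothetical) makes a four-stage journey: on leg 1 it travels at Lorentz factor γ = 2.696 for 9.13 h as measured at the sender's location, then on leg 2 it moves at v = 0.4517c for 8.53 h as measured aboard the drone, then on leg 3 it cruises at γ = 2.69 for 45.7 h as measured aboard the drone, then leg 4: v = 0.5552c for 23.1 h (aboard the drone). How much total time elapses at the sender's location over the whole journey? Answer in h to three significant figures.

Δt = 169 h

Leg 1: 9.13 h is already measured at the sender's location.
Leg 2: γ = 1/√(1 − 0.4517²) = 1/√0.7960 = 1.121; Δt_2 = 1.121 × 8.53 = 9.561 h.
Leg 3: γ = 2.69; Δt_3 = 2.690 × 45.7 = 122.9 h.
Leg 4: γ = 1/√(1 − 0.5552²) = 1/√0.6918 = 1.202; Δt_4 = 1.202 × 23.1 = 27.77 h.
Total: 9.130 + 9.561 + 122.9 + 27.77 h.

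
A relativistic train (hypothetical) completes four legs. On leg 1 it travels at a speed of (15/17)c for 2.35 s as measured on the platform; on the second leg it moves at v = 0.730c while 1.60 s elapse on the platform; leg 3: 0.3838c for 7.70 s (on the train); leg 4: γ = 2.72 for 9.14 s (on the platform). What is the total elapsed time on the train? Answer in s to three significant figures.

Leg 1: γ = 1/√(1 − (15/17)²) = 17/8 = 2.125; τ_1 = 2.35/2.125 = 1.106 s.
Leg 2: γ = 1/√(1 − 0.730²) = 1/√0.4671 = 1.463; τ_2 = 1.60/1.463 = 1.094 s.
Leg 3: 7.70 s is already measured on the train.
Leg 4: γ = 2.72; τ_4 = 9.14/2.720 = 3.360 s.
Total: 1.106 + 1.094 + 7.700 + 3.360 s.

τ = 13.3 s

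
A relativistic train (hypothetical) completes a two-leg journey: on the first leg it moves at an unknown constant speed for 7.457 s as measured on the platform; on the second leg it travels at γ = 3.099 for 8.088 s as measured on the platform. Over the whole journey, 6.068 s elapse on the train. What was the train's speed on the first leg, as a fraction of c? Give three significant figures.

β = 0.886

Leg 1: speed unknown; τ_1 = 7.457/γ_1.
Leg 2: γ = 3.099; τ_2 = 8.088/3.099 = 2.610 s.
Total proper time: τ_1 + 2.610 = 6.068, so τ_1 = 6.068 − 2.610 = 3.458 s.
γ_1 = 7.457/3.458 = 2.156; β = √(1 − 1/γ²) = √0.7849.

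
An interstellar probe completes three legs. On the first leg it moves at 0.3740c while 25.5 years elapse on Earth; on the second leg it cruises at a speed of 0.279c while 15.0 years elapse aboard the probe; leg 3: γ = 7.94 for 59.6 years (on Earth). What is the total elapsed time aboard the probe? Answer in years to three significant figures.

Leg 1: γ = 1/√(1 − 0.3740²) = 1/√0.8601 = 1.078; τ_1 = 25.5/1.078 = 23.65 years.
Leg 2: 15.0 years is already measured aboard the probe.
Leg 3: γ = 7.94; τ_3 = 59.6/7.940 = 7.506 years.
Total: 23.65 + 15.00 + 7.506 years.

τ = 46.2 years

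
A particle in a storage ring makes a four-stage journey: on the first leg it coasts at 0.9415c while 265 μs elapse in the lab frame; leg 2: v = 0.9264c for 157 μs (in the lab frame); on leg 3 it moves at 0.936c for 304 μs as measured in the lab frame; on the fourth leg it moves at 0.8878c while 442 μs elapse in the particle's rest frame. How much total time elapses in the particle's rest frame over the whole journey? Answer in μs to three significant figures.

Leg 1: γ = 1/√(1 − 0.9415²) = 1/√0.1136 = 2.967; τ_1 = 265/2.967 = 89.31 μs.
Leg 2: γ = 1/√(1 − 0.9264²) = 1/√0.1418 = 2.656; τ_2 = 157/2.656 = 59.12 μs.
Leg 3: γ = 1/√(1 − 0.936²) = 1/√0.1239 = 2.841; τ_3 = 304/2.841 = 107.0 μs.
Leg 4: 442 μs is already measured in the particle's rest frame.
Total: 89.31 + 59.12 + 107.0 + 442.0 μs.

τ = 697 μs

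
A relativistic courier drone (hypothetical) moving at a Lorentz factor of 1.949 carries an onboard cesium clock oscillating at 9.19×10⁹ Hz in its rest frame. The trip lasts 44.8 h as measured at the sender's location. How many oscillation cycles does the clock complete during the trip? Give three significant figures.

γ = 1.949
The oscillator's own cycle count is N = f × τ where τ is the proper time aboard the drone. τ = Δt/γ = 44.8/1.949 = 22.99 h = 8.275×10⁴ s.
N = 9.19×10⁹ × 8.275×10⁴ = 7.605×10¹⁴.

N = 7.60×10¹⁴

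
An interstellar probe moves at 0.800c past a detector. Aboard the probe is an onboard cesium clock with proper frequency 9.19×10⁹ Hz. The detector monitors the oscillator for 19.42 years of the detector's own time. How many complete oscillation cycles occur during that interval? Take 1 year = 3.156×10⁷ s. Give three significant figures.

N = 3.38×10¹⁸

γ = 1/√(1 − 0.800²) = 5/3 ≈ 1.667
During 19.42 years of lab time, the oscillator's proper time advances by τ = Δt/γ = 19.42/1.667 = 11.65 years = 3.677×10⁸ s.
N = f × τ = 9.19×10⁹ × 3.677×10⁸ = 3.380×10¹⁸.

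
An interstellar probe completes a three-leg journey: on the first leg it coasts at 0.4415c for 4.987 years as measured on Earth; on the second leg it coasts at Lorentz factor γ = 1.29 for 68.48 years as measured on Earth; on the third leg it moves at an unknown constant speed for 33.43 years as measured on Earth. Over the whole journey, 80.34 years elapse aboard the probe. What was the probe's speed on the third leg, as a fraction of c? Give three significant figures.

β = 0.732

Leg 1: γ = 1/√(1 − 0.4415²) = 1/√0.8051 = 1.115; τ_1 = 4.987/1.115 = 4.475 years.
Leg 2: γ = 1.29; τ_2 = 68.48/1.290 = 53.09 years.
Leg 3: speed unknown; τ_3 = 33.43/γ_3.
Total proper time: 4.475 + 53.09 + τ_3 = 80.34, so τ_3 = 80.34 − 57.56 = 22.78 years.
γ_3 = 33.43/22.78 = 1.468; β = √(1 − 1/γ²) = √0.5357.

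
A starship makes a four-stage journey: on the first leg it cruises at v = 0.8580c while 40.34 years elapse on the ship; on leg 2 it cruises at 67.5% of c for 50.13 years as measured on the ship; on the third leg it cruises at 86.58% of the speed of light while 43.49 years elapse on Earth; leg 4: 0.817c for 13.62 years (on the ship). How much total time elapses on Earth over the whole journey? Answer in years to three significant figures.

Δt = 214 years

Leg 1: γ = 1/√(1 − 0.8580²) = 1/√0.2638 = 1.947; Δt_1 = 1.947 × 40.34 = 78.54 years.
Leg 2: β = 0.675; γ = 1/√(1 − 0.675²) = 1/√0.5444 = 1.355; Δt_2 = 1.355 × 50.13 = 67.94 years.
Leg 3: 43.49 years is already measured on Earth.
Leg 4: γ = 1/√(1 − 0.817²) = 1/√0.3325 = 1.734; Δt_4 = 1.734 × 13.62 = 23.62 years.
Total: 78.54 + 67.94 + 43.49 + 23.62 years.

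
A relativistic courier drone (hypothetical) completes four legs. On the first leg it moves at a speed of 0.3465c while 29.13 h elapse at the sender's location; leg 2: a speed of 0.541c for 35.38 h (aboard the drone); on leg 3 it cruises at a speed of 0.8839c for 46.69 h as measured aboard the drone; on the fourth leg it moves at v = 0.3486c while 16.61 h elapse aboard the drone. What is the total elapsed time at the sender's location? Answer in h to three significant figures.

Leg 1: 29.13 h is already measured at the sender's location.
Leg 2: γ = 1/√(1 − 0.541²) = 1/√0.7073 = 1.189; Δt_2 = 1.189 × 35.38 = 42.07 h.
Leg 3: γ = 1/√(1 − 0.8839²) = 1/√0.2187 = 2.138; Δt_3 = 2.138 × 46.69 = 99.83 h.
Leg 4: γ = 1/√(1 − 0.3486²) = 1/√0.8785 = 1.067; Δt_4 = 1.067 × 16.61 = 17.72 h.
Total: 29.13 + 42.07 + 99.83 + 17.72 h.

Δt = 189 h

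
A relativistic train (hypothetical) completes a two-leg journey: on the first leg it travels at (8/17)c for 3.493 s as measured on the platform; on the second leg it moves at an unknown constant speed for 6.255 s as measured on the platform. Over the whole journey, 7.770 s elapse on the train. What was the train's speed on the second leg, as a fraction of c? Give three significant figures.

β = 0.662

Leg 1: γ = 1/√(1 − (8/17)²) = 17/15 ≈ 1.133; τ_1 = 3.493/1.133 = 3.082 s.
Leg 2: speed unknown; τ_2 = 6.255/γ_2.
Total proper time: 3.082 + τ_2 = 7.770, so τ_2 = 7.770 − 3.082 = 4.688 s.
γ_2 = 6.255/4.688 = 1.334; β = √(1 − 1/γ²) = √0.4383.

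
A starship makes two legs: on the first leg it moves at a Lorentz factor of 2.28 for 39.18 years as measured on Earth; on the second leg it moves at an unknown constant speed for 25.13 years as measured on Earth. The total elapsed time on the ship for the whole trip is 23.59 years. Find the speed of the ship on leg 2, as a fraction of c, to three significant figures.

β = 0.967

Leg 1: γ = 2.28; τ_1 = 39.18/2.280 = 17.18 years.
Leg 2: speed unknown; τ_2 = 25.13/γ_2.
Total proper time: 17.18 + τ_2 = 23.59, so τ_2 = 23.59 − 17.18 = 6.406 years.
γ_2 = 25.13/6.406 = 3.923; β = √(1 − 1/γ²) = √0.9350.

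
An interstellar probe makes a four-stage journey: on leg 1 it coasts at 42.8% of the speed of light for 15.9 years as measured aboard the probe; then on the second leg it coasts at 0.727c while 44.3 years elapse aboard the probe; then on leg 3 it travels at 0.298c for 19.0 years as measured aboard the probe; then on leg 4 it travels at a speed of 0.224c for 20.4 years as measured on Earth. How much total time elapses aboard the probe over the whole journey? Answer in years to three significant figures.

Leg 1: 15.9 years is already measured aboard the probe.
Leg 2: 44.3 years is already measured aboard the probe.
Leg 3: 19.0 years is already measured aboard the probe.
Leg 4: γ = 1/√(1 − 0.224²) = 1/√0.9498 = 1.026; τ_4 = 20.4/1.026 = 19.88 years.
Total: 15.90 + 44.30 + 19.00 + 19.88 years.

τ = 99.1 years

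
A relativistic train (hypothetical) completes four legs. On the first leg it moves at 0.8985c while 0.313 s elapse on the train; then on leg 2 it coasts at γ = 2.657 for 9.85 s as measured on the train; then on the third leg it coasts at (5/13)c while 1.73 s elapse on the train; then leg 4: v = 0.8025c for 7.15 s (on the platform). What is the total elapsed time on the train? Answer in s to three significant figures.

Leg 1: 0.313 s is already measured on the train.
Leg 2: 9.85 s is already measured on the train.
Leg 3: 1.73 s is already measured on the train.
Leg 4: γ = 1/√(1 − 0.8025²) = 1/√0.3560 = 1.676; τ_4 = 7.15/1.676 = 4.266 s.
Total: 0.3130 + 9.850 + 1.730 + 4.266 s.

τ = 16.2 s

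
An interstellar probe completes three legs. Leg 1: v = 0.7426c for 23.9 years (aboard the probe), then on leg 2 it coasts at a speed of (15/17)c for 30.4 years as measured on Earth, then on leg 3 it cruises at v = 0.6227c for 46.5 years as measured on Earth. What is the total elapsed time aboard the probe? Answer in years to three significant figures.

τ = 74.6 years

Leg 1: 23.9 years is already measured aboard the probe.
Leg 2: γ = 1/√(1 − (15/17)²) = 17/8 = 2.125; τ_2 = 30.4/2.125 = 14.31 years.
Leg 3: γ = 1/√(1 − 0.6227²) = 1/√0.6122 = 1.278; τ_3 = 46.5/1.278 = 36.38 years.
Total: 23.90 + 14.31 + 36.38 years.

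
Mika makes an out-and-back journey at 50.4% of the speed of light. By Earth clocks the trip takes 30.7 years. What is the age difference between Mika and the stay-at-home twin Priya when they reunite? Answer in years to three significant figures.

β = 0.504; γ = 1/√(1 − 0.504²) = 1/√0.7460 = 1.158
Mika's elapsed proper time: τ = 30.7/1.158 = 26.52 years.
Age gap = Δt − τ = 30.7 − 26.52 years.

Δt − τ = 4.18 years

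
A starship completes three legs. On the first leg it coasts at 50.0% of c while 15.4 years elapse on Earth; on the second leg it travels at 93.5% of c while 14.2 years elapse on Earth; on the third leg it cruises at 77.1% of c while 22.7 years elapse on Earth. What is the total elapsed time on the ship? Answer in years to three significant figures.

τ = 32.8 years

Leg 1: β = 0.500; γ = 1/√(1 − 0.500²) = 1/√0.7500 = 1.155; τ_1 = 15.4/1.155 = 13.34 years.
Leg 2: β = 0.935; γ = 1/√(1 − 0.935²) = 1/√0.1258 = 2.820; τ_2 = 14.2/2.820 = 5.036 years.
Leg 3: β = 0.771; γ = 1/√(1 − 0.771²) = 1/√0.4056 = 1.570; τ_3 = 22.7/1.570 = 14.46 years.
Total: 13.34 + 5.036 + 14.46 years.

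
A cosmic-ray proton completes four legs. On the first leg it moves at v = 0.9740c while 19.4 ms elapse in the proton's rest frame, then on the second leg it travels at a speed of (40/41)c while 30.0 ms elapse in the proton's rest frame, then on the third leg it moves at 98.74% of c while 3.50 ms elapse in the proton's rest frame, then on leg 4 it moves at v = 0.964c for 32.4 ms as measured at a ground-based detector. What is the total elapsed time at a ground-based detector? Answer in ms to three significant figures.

Leg 1: γ = 1/√(1 − 0.9740²) = 1/√0.05132 = 4.414; Δt_1 = 4.414 × 19.4 = 85.63 ms.
Leg 2: γ = 1/√(1 − (40/41)²) = 41/9 ≈ 4.556; Δt_2 = 4.556 × 30.0 = 136.7 ms.
Leg 3: β = 0.9874; γ = 1/√(1 − 0.9874²) = 1/√0.02504 = 6.319; Δt_3 = 6.319 × 3.50 = 22.12 ms.
Leg 4: 32.4 ms is already measured at a ground-based detector.
Total: 85.63 + 136.7 + 22.12 + 32.40 ms.

Δt = 277 ms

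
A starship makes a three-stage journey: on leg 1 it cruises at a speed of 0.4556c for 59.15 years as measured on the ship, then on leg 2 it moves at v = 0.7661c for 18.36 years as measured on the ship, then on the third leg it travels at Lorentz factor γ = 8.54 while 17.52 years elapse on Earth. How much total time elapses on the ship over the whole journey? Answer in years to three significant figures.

Leg 1: 59.15 years is already measured on the ship.
Leg 2: 18.36 years is already measured on the ship.
Leg 3: γ = 8.54; τ_3 = 17.52/8.540 = 2.052 years.
Total: 59.15 + 18.36 + 2.052 years.

τ = 79.6 years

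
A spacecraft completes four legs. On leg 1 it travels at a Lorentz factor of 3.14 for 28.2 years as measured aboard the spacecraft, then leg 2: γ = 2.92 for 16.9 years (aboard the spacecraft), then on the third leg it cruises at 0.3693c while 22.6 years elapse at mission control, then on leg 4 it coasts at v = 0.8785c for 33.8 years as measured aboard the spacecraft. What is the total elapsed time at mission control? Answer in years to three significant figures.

Leg 1: γ = 3.14; Δt_1 = 3.140 × 28.2 = 88.55 years.
Leg 2: γ = 2.92; Δt_2 = 2.920 × 16.9 = 49.35 years.
Leg 3: 22.6 years is already measured at mission control.
Leg 4: γ = 1/√(1 − 0.8785²) = 1/√0.2282 = 2.093; Δt_4 = 2.093 × 33.8 = 70.75 years.
Total: 88.55 + 49.35 + 22.60 + 70.75 years.

Δt = 231 years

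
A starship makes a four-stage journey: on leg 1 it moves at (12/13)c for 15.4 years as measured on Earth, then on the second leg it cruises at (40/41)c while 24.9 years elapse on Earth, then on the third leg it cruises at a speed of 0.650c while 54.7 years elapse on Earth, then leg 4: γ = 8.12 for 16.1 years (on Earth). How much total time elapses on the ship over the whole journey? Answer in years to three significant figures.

Leg 1: γ = 1/√(1 − (12/13)²) = 13/5 = 2.600; τ_1 = 15.4/2.600 = 5.923 years.
Leg 2: γ = 1/√(1 − (40/41)²) = 41/9 ≈ 4.556; τ_2 = 24.9/4.556 = 5.466 years.
Leg 3: γ = 1/√(1 − 0.650²) = 1/√0.5775 = 1.316; τ_3 = 54.7/1.316 = 41.57 years.
Leg 4: γ = 8.12; τ_4 = 16.1/8.120 = 1.983 years.
Total: 5.923 + 5.466 + 41.57 + 1.983 years.

τ = 54.9 years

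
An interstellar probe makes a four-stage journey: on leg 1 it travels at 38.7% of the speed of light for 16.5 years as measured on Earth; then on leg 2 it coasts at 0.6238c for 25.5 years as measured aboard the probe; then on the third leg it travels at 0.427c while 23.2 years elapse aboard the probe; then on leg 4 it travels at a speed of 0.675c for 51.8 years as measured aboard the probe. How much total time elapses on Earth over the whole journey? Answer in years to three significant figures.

Δt = 145 years

Leg 1: 16.5 years is already measured on Earth.
Leg 2: γ = 1/√(1 − 0.6238²) = 1/√0.6109 = 1.279; Δt_2 = 1.279 × 25.5 = 32.63 years.
Leg 3: γ = 1/√(1 − 0.427²) = 1/√0.8177 = 1.106; Δt_3 = 1.106 × 23.2 = 25.66 years.
Leg 4: γ = 1/√(1 − 0.675²) = 1/√0.5444 = 1.355; Δt_4 = 1.355 × 51.8 = 70.21 years.
Total: 16.50 + 32.63 + 25.66 + 70.21 years.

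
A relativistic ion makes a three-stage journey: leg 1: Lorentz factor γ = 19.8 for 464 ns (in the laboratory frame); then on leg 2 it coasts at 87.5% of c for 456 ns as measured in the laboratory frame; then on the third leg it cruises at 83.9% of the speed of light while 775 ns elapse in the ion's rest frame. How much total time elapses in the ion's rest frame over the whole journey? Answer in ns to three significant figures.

Leg 1: γ = 19.8; τ_1 = 464/19.80 = 23.43 ns.
Leg 2: β = 0.875; γ = 1/√(1 − 0.875²) = 1/√0.2344 = 2.066; τ_2 = 456/2.066 = 220.8 ns.
Leg 3: 775 ns is already measured in the ion's rest frame.
Total: 23.43 + 220.8 + 775.0 ns.

τ = 1020 ns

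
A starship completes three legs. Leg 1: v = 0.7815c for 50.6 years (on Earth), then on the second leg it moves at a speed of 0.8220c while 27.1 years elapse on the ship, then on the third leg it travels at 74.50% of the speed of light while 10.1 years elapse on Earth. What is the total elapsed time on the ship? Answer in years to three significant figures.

Leg 1: γ = 1/√(1 − 0.7815²) = 1/√0.3893 = 1.603; τ_1 = 50.6/1.603 = 31.57 years.
Leg 2: 27.1 years is already measured on the ship.
Leg 3: β = 0.7450; γ = 1/√(1 − 0.7450²) = 1/√0.4450 = 1.499; τ_3 = 10.1/1.499 = 6.737 years.
Total: 31.57 + 27.10 + 6.737 years.

τ = 65.4 years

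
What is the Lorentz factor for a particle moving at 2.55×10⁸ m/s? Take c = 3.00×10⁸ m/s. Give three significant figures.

γ = 1.90

β = 2.55×10⁸/3.00×10⁸ = 0.8500; γ = 1/√(1 − 0.8500²) = 1.898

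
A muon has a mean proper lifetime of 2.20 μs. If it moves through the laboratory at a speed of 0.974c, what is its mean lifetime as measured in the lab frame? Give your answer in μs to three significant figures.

γ = 1/√(1 − 0.974²) = 1/√0.05132 = 4.414
The rest-frame lifetime is the proper time; the lab measures the dilated interval Δt = γτ₀ = 4.414 × 2.20 μs.

Δt = 9.71 μs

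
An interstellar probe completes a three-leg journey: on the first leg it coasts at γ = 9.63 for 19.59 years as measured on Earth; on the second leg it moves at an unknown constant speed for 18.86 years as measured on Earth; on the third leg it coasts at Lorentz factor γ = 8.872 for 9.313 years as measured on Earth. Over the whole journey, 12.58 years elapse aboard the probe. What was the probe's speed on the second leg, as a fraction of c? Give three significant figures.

Leg 1: γ = 9.63; τ_1 = 19.59/9.630 = 2.034 years.
Leg 2: speed unknown; τ_2 = 18.86/γ_2.
Leg 3: γ = 8.872; τ_3 = 9.313/8.872 = 1.050 years.
Total proper time: 2.034 + τ_2 + 1.050 = 12.58, so τ_2 = 12.58 − 3.084 = 9.496 years.
γ_2 = 18.86/9.496 = 1.986; β = √(1 − 1/γ²) = √0.7465.

β = 0.864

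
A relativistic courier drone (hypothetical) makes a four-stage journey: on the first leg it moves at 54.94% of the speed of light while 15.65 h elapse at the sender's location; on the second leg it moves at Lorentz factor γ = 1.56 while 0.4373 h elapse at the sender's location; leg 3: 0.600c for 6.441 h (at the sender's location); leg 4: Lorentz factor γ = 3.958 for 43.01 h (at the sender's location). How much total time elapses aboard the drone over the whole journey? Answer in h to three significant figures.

Leg 1: β = 0.5494; γ = 1/√(1 − 0.5494²) = 1/√0.6982 = 1.197; τ_1 = 15.65/1.197 = 13.08 h.
Leg 2: γ = 1.56; τ_2 = 0.4373/1.560 = 0.2803 h.
Leg 3: γ = 1/√(1 − 0.600²) = 5/4 = 1.250; τ_3 = 6.441/1.250 = 5.153 h.
Leg 4: γ = 3.958; τ_4 = 43.01/3.958 = 10.87 h.
Total: 13.08 + 0.2803 + 5.153 + 10.87 h.

τ = 29.4 h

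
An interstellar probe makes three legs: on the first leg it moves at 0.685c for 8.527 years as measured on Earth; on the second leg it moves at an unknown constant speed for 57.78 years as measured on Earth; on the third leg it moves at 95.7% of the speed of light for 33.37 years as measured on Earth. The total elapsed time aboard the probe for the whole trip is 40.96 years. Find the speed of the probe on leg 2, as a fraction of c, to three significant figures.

β = 0.901

Leg 1: γ = 1/√(1 − 0.685²) = 1/√0.5308 = 1.373; τ_1 = 8.527/1.373 = 6.212 years.
Leg 2: speed unknown; τ_2 = 57.78/γ_2.
Leg 3: β = 0.957; γ = 1/√(1 − 0.957²) = 1/√0.08415 = 3.447; τ_3 = 33.37/3.447 = 9.680 years.
Total proper time: 6.212 + τ_2 + 9.680 = 40.96, so τ_2 = 40.96 − 15.89 = 25.07 years.
γ_2 = 57.78/25.07 = 2.305; β = √(1 − 1/γ²) = √0.8118.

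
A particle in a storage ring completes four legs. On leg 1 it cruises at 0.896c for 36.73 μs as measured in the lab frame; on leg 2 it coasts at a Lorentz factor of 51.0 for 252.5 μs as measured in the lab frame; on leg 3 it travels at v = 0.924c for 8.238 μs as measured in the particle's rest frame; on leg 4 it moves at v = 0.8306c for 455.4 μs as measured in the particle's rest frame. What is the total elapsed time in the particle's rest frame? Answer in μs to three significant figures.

τ = 485 μs

Leg 1: γ = 1/√(1 − 0.896²) = 1/√0.1972 = 2.252; τ_1 = 36.73/2.252 = 16.31 μs.
Leg 2: γ = 51.0; τ_2 = 252.5/51.00 = 4.951 μs.
Leg 3: 8.238 μs is already measured in the particle's rest frame.
Leg 4: 455.4 μs is already measured in the particle's rest frame.
Total: 16.31 + 4.951 + 8.238 + 455.4 μs.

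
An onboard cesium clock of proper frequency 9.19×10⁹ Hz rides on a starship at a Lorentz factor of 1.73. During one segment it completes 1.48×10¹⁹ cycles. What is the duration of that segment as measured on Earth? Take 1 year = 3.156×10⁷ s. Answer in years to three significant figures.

Δt = 88.3 years

γ = 1.73
Proper time for N cycles: τ = N/f = 1.48×10¹⁹/(9.19×10⁹) = 1.610×10⁹ s = 51.03 years.
Lab-frame duration Δt = γτ = 1.730 × 51.03 = 88.28 years.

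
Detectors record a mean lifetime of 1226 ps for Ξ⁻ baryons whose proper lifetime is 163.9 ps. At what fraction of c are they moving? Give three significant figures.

γ = Δt/τ₀ = 1226/163.9 = 7.480
β = √(1 − 1/γ²) = √(1 − 0.01787) = √0.9821

v = 0.991c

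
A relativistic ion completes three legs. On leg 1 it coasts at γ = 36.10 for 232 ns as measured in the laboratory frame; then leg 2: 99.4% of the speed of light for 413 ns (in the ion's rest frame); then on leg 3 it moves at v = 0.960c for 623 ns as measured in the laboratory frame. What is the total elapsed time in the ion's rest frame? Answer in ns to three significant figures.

Leg 1: γ = 36.10; τ_1 = 232/36.10 = 6.427 ns.
Leg 2: 413 ns is already measured in the ion's rest frame.
Leg 3: γ = 1/√(1 − 0.960²) = 1/√0.07840 = 3.571; τ_3 = 623/3.571 = 174.4 ns.
Total: 6.427 + 413.0 + 174.4 ns.

τ = 594 ns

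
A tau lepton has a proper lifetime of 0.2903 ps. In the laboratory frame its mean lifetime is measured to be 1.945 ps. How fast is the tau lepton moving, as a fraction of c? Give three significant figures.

v = 0.989c

γ = Δt/τ₀ = 1.945/0.2903 = 6.700
β = √(1 − 1/γ²) = √(1 − 0.02228) = √0.9777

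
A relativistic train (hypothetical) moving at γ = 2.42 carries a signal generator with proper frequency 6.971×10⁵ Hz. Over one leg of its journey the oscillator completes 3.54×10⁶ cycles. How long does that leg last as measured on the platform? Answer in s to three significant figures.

γ = 2.42
Proper time for N cycles: τ = N/f = 3.54×10⁶/(6.971×10⁵) = 5.078×10⁰ s = 5.078 s.
Lab-frame duration Δt = γτ = 2.420 × 5.078 = 12.29 s.

Δt = 12.3 s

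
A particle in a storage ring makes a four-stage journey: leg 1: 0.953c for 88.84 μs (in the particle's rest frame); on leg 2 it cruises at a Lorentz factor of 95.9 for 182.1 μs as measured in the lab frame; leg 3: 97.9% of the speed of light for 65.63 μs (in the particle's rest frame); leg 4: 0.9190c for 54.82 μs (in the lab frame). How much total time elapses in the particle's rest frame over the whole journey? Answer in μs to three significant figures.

τ = 178 μs

Leg 1: 88.84 μs is already measured in the particle's rest frame.
Leg 2: γ = 95.9; τ_2 = 182.1/95.90 = 1.899 μs.
Leg 3: 65.63 μs is already measured in the particle's rest frame.
Leg 4: γ = 1/√(1 − 0.9190²) = 1/√0.1554 = 2.536; τ_4 = 54.82/2.536 = 21.61 μs.
Total: 88.84 + 1.899 + 65.63 + 21.61 μs.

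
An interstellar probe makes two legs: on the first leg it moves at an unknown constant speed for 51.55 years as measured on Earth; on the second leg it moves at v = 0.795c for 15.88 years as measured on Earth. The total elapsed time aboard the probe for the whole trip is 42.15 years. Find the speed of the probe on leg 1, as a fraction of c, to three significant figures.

Leg 1: speed unknown; τ_1 = 51.55/γ_1.
Leg 2: γ = 1/√(1 − 0.795²) = 1/√0.3680 = 1.649; τ_2 = 15.88/1.649 = 9.633 years.
Total proper time: τ_1 + 9.633 = 42.15, so τ_1 = 42.15 − 9.633 = 32.52 years.
γ_1 = 51.55/32.52 = 1.585; β = √(1 − 1/γ²) = √0.6021.

β = 0.776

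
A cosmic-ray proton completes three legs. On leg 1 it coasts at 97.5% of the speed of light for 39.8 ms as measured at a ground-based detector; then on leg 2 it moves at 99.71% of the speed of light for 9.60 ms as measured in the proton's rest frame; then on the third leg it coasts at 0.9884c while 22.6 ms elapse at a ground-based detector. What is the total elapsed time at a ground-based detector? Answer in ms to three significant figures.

Leg 1: 39.8 ms is already measured at a ground-based detector.
Leg 2: β = 0.9971; γ = 1/√(1 − 0.9971²) = 1/√0.005792 = 13.14; Δt_2 = 13.14 × 9.60 = 126.1 ms.
Leg 3: 22.6 ms is already measured at a ground-based detector.
Total: 39.80 + 126.1 + 22.60 ms.

Δt = 189 ms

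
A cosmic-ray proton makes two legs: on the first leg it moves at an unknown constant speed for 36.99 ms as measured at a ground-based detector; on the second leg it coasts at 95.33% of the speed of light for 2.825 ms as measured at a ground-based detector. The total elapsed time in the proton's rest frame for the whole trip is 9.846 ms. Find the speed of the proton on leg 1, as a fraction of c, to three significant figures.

β = 0.970

Leg 1: speed unknown; τ_1 = 36.99/γ_1.
Leg 2: β = 0.9533; γ = 1/√(1 − 0.9533²) = 1/√0.09122 = 3.311; τ_2 = 2.825/3.311 = 0.8532 ms.
Total proper time: τ_1 + 0.8532 = 9.846, so τ_1 = 9.846 − 0.8532 = 8.993 ms.
γ_1 = 36.99/8.993 = 4.113; β = √(1 − 1/γ²) = √0.9409.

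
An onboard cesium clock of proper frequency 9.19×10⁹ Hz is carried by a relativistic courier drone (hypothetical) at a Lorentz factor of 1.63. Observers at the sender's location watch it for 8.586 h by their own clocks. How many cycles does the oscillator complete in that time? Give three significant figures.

N = 1.74×10¹⁴

γ = 1.63
During 8.586 h of lab time, the oscillator's proper time advances by τ = Δt/γ = 8.586/1.630 = 5.267 h = 1.896×10⁴ s.
N = f × τ = 9.19×10⁹ × 1.896×10⁴ = 1.743×10¹⁴.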